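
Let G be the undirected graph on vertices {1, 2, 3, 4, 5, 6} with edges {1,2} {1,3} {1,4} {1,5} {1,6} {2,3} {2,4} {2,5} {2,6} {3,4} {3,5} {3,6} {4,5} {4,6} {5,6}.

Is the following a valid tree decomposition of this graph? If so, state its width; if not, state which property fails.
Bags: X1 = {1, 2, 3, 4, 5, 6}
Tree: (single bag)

Every vertex of G appears in some bag (union = {1, 2, 3, 4, 5, 6}); every edge is covered by a bag; and for each vertex v the set of bags containing v is connected in the bag tree. The decomposition is therefore valid. The largest bag has 6 vertices, so the width is 5.

Yes; width 5.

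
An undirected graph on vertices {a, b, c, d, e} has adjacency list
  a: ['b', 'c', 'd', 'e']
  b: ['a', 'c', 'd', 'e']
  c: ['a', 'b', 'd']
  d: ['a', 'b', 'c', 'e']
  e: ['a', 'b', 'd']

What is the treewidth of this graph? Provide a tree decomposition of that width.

Treewidth 3.
One such decomposition:
Bags: B1 = {a, b, d, e}  B2 = {a, b, c, d}
Tree: B1–B2

Every bag has size at most 4, so the width is 4 − 1 = 3 and tw(G) ≤ 3. Conversely, {a, b, d, e} is a clique of size 4, and the vertices of any clique must share a bag in every tree decomposition; so some bag has ≥ 4 vertices and tw(G) ≥ 3. Therefore the treewidth is 3.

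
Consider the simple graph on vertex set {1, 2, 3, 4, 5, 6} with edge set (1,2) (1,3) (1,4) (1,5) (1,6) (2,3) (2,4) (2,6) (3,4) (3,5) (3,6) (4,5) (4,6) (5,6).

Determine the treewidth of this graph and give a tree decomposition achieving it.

Treewidth 4.
One optimal decomposition is:
Bags: B1 = {1, 2, 3, 4, 6}  B2 = {1, 3, 4, 5, 6}
Tree: B1–B2

The largest bag has 5 vertices, giving width 4; this decomposition certifies tw(G) ≤ 4. For the lower bound, the 5 vertices {1, 2, 3, 4, 6} are pairwise adjacent, and any tree decomposition puts a clique entirely inside one bag — forcing width ≥ 4. Combining the bounds, tw(G) = 4.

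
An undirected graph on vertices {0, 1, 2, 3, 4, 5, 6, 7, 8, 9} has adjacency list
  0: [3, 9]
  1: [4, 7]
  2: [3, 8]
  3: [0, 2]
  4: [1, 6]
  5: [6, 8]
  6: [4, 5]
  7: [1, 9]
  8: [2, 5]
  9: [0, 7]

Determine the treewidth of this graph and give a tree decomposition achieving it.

Treewidth 2.
One optimal decomposition is:
Bags: B1 = {1, 4, 7}  B2 = {4, 6, 7}  B3 = {5, 6, 7}  B4 = {5, 7, 8}  B5 = {2, 7, 8}  B6 = {2, 3, 7}  B7 = {0, 3, 7}  B8 = {0, 7, 9}
Tree: B1–B2, B2–B3, B3–B4, B4–B5, B5–B6, B6–B7, B7–B8

The largest bag has 3 vertices, giving width 2; this decomposition certifies tw(G) ≤ 2. Since 7–1–4–6–5–8–2–3–0–9–7 is a cycle in G, G is not acyclic. Forests are exactly the graphs of treewidth ≤ 1, so tw(G) ≥ 2. Therefore the treewidth is 2.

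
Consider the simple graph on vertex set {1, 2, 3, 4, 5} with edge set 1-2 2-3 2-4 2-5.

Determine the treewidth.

A width-1 tree decomposition is:
Bags: B1 = {2, 5}  B2 = {1, 2}  B3 = {2, 3}  B4 = {2, 4}
Tree: B1–B2, B1–B3, B3–B4
Every bag has size at most 2, so the width is 2 − 1 = 1 and tw(G) ≤ 1. Since G has at least one edge (e.g. 5–2), it is not an edgeless graph, so tw(G) ≥ 1. Hence tw(G) = 1 exactly.

1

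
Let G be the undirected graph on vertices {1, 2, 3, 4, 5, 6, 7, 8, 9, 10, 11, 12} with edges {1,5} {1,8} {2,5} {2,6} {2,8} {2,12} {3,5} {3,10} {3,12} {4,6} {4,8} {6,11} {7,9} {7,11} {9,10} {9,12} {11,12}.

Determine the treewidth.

A width-3 tree decomposition is:
Bags: B1 = {1, 4, 5, 8}  B2 = {2, 4, 5, 8}  B3 = {2, 4, 5, 6}  B4 = {2, 3, 5, 6}  B5 = {2, 3, 6, 12}  B6 = {3, 6, 11, 12}  B7 = {3, 10, 11, 12}  B8 = {9, 10, 11, 12}  B9 = {7, 9, 10, 11}
Tree: B1–B2, B2–B3, B3–B4, B4–B5, B5–B6, B6–B7, B7–B8, B8–B9
The largest bag has 4 vertices, giving width 3; this decomposition certifies tw(G) ≤ 3. For the lower bound: the 4 vertex sets {1,4,8}, {5}, {2}, {3,6,11,12} are disjoint, each induces a connected subgraph, and every pair is joined by at least one edge of G. Contracting each set to a single vertex therefore yields K_{4} as a minor, and since treewidth is minor-monotone, tw(G) ≥ tw(K_{4}) = 3. Combining the bounds, tw(G) = 3.

3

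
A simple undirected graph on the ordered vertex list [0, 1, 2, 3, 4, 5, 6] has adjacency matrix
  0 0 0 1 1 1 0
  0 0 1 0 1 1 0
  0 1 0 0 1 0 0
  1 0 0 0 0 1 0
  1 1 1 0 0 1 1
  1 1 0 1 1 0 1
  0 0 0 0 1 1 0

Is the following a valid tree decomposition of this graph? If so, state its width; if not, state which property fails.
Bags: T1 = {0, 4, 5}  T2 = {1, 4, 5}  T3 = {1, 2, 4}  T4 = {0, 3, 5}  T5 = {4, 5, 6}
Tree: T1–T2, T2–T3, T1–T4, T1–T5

Checking the three conditions: (i) the bags cover all of {0, 1, 2, 3, 4, 5, 6}; (ii) for each edge, some bag contains both endpoints; (iii) the bags containing any fixed vertex form a subtree. All hold, so the decomposition is valid with width 3 − 1 = 2.

Yes; width 2.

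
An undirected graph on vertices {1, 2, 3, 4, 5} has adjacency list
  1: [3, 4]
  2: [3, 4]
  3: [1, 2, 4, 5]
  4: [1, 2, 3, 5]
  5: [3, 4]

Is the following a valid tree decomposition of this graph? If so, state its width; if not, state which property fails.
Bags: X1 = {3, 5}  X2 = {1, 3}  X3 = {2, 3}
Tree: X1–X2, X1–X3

No — vertex 4 appears in no bag.

A tree decomposition must satisfy three properties: every vertex lies in some bag; for every edge, both endpoints lie together in some bag; and for every vertex, the bags containing it form a connected subtree. Here vertex 4 appears in no bag, so the decomposition is invalid.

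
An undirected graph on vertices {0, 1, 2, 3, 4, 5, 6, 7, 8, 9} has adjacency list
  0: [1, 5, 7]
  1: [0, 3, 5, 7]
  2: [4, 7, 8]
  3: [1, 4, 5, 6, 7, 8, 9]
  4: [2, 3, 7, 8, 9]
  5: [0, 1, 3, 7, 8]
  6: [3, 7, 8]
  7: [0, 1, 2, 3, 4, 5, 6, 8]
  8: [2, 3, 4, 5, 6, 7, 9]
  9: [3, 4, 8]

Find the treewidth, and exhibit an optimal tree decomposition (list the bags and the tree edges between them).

Treewidth 3.
One optimal decomposition is:
Bags: B1 = {3, 6, 7, 8}  B2 = {3, 5, 7, 8}  B3 = {3, 4, 7, 8}  B4 = {3, 4, 8, 9}  B5 = {2, 4, 7, 8}  B6 = {1, 3, 5, 7}  B7 = {0, 1, 5, 7}
Tree: B1–B2, B1–B3, B3–B4, B3–B5, B2–B6, B6–B7

Every bag has size at most 4, so the width is 4 − 1 = 3 and tw(G) ≤ 3. Conversely, {3, 4, 8, 9} is a clique of size 4, and the vertices of any clique must share a bag in every tree decomposition; so some bag has ≥ 4 vertices and tw(G) ≥ 3. The upper and lower bounds meet at 3, so that is the treewidth.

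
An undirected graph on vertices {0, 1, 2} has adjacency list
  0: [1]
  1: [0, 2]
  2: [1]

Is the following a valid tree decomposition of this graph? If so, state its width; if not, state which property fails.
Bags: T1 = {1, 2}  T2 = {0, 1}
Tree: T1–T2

Checking the three conditions: (i) the bags cover all of {0, 1, 2}; (ii) for each edge, some bag contains both endpoints; (iii) the bags containing any fixed vertex form a subtree. All hold, so the decomposition is valid with width 2 − 1 = 1.

Yes; width 1.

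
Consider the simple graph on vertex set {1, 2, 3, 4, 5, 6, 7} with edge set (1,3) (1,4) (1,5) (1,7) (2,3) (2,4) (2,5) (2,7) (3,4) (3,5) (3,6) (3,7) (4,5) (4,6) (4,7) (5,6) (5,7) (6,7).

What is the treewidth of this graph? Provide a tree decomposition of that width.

Treewidth 4.
Bags: B1 = {1, 3, 4, 5, 7}  B2 = {3, 4, 5, 6, 7}  B3 = {2, 3, 4, 5, 7}
Tree: B1–B2, B1–B3

Every bag has size at most 5, so the width is 5 − 1 = 4 and tw(G) ≤ 4. For the lower bound, the 5 vertices {1, 3, 4, 5, 7} are pairwise adjacent, and any tree decomposition puts a clique entirely inside one bag — forcing width ≥ 4. The upper and lower bounds meet at 4, so that is the treewidth.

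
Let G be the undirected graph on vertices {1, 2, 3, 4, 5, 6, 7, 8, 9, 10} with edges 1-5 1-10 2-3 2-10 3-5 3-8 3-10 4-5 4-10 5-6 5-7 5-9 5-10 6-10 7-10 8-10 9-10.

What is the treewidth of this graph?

A width-2 tree decomposition is:
Bags: B1 = {3, 5, 10}  B2 = {5, 9, 10}  B3 = {5, 7, 10}  B4 = {4, 5, 10}  B5 = {5, 6, 10}  B6 = {2, 3, 10}  B7 = {3, 8, 10}  B8 = {1, 5, 10}
Tree: B1–B2, B2–B3, B2–B4, B4–B5, B1–B6, B1–B7, B2–B8
Each bag holds 3 vertices, so the decomposition has width 2, which upper-bounds the treewidth. Conversely, {3, 8, 10} is a clique of size 3, and the vertices of any clique must share a bag in every tree decomposition; so some bag has ≥ 3 vertices and tw(G) ≥ 2. Therefore the treewidth is 2.

2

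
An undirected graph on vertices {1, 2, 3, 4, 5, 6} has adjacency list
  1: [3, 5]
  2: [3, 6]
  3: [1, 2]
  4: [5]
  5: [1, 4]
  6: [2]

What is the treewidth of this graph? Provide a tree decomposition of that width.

The largest bag has 2 vertices, giving width 1; this decomposition certifies tw(G) ≤ 1. G has an edge, so its treewidth is at least 1. Combining the bounds, tw(G) = 1.

Treewidth 1.
One optimal decomposition is:
Bags: B1 = {2, 6}  B2 = {2, 3}  B3 = {1, 3}  B4 = {1, 5}  B5 = {4, 5}
Tree: B1–B2, B2–B3, B3–B4, B4–B5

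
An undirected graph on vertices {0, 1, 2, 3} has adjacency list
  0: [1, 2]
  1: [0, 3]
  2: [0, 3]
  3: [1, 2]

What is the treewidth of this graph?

2

A width-2 tree decomposition is:
Bags: B1 = {0, 2, 3}  B2 = {0, 1, 3}
Tree: B1–B2
Every bag has size at most 3, so the width is 3 − 1 = 2 and tw(G) ≤ 2. Since 3–2–0–1–3 is a cycle in G, G is not acyclic. Forests are exactly the graphs of treewidth ≤ 1, so tw(G) ≥ 2. Therefore the treewidth is 2.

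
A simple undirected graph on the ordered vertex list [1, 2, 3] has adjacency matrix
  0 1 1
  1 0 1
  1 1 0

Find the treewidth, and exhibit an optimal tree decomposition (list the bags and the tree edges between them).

With just one bag of size 3, the width is 3 − 1 = 2, so tw(G) ≤ 2. For the lower bound, the 3 vertices {1, 2, 3} are pairwise adjacent, and any tree decomposition puts a clique entirely inside one bag — forcing width ≥ 2. The upper and lower bounds meet at 2, so that is the treewidth.

Treewidth 2.
Bags: B1 = {1, 2, 3}
Tree: (single bag)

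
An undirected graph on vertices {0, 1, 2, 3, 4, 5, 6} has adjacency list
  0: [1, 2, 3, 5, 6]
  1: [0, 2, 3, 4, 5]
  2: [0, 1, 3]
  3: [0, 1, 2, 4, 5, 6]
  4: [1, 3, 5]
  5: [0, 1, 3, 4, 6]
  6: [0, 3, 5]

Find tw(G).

3

A width-3 tree decomposition is:
Bags: B1 = {0, 1, 3, 5}  B2 = {1, 3, 4, 5}  B3 = {0, 1, 2, 3}  B4 = {0, 3, 5, 6}
Tree: B1–B2, B1–B3, B1–B4
Each bag holds 4 vertices, so the decomposition has width 3, which upper-bounds the treewidth. For the lower bound, the 4 vertices {0, 1, 2, 3} are pairwise adjacent, and any tree decomposition puts a clique entirely inside one bag — forcing width ≥ 3. Hence tw(G) = 3 exactly.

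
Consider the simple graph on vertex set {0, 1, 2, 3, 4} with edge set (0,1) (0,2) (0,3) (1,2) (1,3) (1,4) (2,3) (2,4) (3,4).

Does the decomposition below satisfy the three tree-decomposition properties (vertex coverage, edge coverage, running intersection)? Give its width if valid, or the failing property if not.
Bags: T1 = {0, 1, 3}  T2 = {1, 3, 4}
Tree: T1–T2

No — vertex 2 appears in no bag.

A tree decomposition must satisfy three properties: every vertex lies in some bag; for every edge, both endpoints lie together in some bag; and for every vertex, the bags containing it form a connected subtree. Here vertex 2 appears in no bag, so the decomposition is invalid.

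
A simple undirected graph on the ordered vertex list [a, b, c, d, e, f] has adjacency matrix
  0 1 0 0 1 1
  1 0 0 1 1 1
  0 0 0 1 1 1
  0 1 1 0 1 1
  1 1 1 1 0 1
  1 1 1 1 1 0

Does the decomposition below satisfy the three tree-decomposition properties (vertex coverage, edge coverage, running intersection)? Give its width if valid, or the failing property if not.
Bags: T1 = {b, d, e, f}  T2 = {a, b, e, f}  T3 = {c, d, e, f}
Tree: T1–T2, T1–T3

Every vertex of G appears in some bag (union = {a, b, c, d, e, f}); every edge is covered by a bag; and for each vertex v the set of bags containing v is connected in the bag tree. The decomposition is therefore valid. The largest bag has 4 vertices, so the width is 3.

Yes; width 3.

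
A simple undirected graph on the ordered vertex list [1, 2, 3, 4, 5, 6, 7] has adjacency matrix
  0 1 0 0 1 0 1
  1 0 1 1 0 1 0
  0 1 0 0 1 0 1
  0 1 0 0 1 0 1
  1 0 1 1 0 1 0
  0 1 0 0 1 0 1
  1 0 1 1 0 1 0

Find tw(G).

3

A width-3 tree decomposition is:
Bags: B1 = {1, 2, 5, 7}  B2 = {2, 3, 5, 7}  B3 = {2, 5, 6, 7}  B4 = {2, 4, 5, 7}
Tree: B1–B2, B2–B3, B3–B4
Every bag has size at most 4, so the width is 4 − 1 = 3 and tw(G) ≤ 3. For the lower bound: the 4 vertex sets {1,2}, {3,7}, {5}, {6} are disjoint, each induces a connected subgraph, and every pair is joined by at least one edge of G. Contracting each set to a single vertex therefore yields K_{4} as a minor, and since treewidth is minor-monotone, tw(G) ≥ tw(K_{4}) = 3. Therefore the treewidth is 3.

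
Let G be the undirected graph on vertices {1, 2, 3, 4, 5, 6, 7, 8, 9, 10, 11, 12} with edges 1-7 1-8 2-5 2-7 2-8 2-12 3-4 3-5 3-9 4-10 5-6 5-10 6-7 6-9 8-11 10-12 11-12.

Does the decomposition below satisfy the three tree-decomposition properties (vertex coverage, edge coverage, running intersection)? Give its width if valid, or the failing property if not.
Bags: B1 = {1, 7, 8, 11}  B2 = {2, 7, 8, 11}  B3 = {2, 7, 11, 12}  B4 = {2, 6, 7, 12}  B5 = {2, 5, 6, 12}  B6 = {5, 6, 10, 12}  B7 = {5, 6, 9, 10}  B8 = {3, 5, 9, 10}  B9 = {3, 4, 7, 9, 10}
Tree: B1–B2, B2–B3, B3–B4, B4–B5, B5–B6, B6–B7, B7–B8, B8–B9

A tree decomposition must satisfy three properties: every vertex lies in some bag; for every edge, both endpoints lie together in some bag; and for every vertex, the bags containing it form a connected subtree. Here bags containing vertex 7 are not connected in the tree, so the decomposition is invalid.

No — bags containing vertex 7 are not connected in the tree.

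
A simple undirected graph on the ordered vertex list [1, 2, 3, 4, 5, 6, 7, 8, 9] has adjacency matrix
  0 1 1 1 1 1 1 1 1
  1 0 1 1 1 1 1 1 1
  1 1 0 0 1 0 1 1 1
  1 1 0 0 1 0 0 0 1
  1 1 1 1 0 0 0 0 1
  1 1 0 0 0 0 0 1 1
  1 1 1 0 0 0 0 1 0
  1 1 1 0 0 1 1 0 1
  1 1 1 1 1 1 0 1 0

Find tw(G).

A width-4 tree decomposition is:
Bags: B1 = {1, 2, 4, 5, 9}  B2 = {1, 2, 3, 5, 9}  B3 = {1, 2, 3, 8, 9}  B4 = {1, 2, 6, 8, 9}  B5 = {1, 2, 3, 7, 8}
Tree: B1–B2, B2–B3, B3–B4, B3–B5
Each bag holds 5 vertices, so the decomposition has width 4, which upper-bounds the treewidth. Conversely, {1, 2, 3, 8, 9} is a clique of size 5, and the vertices of any clique must share a bag in every tree decomposition; so some bag has ≥ 5 vertices and tw(G) ≥ 4. The upper and lower bounds meet at 4, so that is the treewidth.

4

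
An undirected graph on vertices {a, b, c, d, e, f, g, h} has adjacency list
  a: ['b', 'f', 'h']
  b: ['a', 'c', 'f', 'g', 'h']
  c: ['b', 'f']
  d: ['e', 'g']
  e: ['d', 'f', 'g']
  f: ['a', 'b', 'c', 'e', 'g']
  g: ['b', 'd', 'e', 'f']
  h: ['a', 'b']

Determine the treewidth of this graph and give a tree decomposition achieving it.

Each bag holds 3 vertices, so the decomposition has width 2, which upper-bounds the treewidth. On the other hand G contains the 3-clique {d, e, g}. A clique must lie in a single bag of any decomposition, so no decomposition can have width below 2. Hence tw(G) = 2 exactly.

Treewidth 2.
Bags: B1 = {b, c, f}  B2 = {b, f, g}  B3 = {e, f, g}  B4 = {d, e, g}  B5 = {a, b, f}  B6 = {a, b, h}
Tree: B1–B2, B2–B3, B3–B4, B2–B5, B5–B6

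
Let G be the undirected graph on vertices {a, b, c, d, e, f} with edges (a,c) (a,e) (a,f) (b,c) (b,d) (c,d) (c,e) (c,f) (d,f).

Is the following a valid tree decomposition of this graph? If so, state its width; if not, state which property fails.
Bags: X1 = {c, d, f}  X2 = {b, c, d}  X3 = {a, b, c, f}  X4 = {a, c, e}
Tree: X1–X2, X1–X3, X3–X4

A tree decomposition must satisfy three properties: every vertex lies in some bag; for every edge, both endpoints lie together in some bag; and for every vertex, the bags containing it form a connected subtree. Here bags containing vertex b are not connected in the tree, so the decomposition is invalid.

No — bags containing vertex b are not connected in the tree.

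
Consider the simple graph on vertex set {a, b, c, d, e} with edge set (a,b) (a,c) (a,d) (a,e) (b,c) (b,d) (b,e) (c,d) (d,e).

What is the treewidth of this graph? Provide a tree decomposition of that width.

Treewidth 3.
One such decomposition:
Bags: B1 = {a, b, c, d}  B2 = {a, b, d, e}
Tree: B1–B2

Each bag holds 4 vertices, so the decomposition has width 3, which upper-bounds the treewidth. Conversely, {a, b, d, e} is a clique of size 4, and the vertices of any clique must share a bag in every tree decomposition; so some bag has ≥ 4 vertices and tw(G) ≥ 3. The upper and lower bounds meet at 3, so that is the treewidth.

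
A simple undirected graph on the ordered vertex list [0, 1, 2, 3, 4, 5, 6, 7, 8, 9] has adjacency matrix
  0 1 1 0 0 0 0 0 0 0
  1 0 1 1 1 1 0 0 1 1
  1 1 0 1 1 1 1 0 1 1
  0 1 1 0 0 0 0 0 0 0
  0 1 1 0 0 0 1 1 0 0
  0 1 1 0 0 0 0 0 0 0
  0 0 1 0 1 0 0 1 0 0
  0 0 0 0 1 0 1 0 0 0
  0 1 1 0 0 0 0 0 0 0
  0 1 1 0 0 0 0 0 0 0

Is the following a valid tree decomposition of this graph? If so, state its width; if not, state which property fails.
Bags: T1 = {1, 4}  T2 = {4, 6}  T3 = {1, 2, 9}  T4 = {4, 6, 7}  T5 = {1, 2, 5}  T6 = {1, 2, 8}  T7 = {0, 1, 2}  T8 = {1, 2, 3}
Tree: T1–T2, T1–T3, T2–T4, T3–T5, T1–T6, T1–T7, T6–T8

A tree decomposition must satisfy three properties: every vertex lies in some bag; for every edge, both endpoints lie together in some bag; and for every vertex, the bags containing it form a connected subtree. Here edge (2,4) lies in no bag, so the decomposition is invalid.

No — edge (2,4) lies in no bag.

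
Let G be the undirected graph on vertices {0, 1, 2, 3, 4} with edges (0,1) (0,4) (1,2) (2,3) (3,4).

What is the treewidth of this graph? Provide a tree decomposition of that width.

Treewidth 2.
One optimal decomposition is:
Bags: B1 = {0, 1, 2}  B2 = {0, 2, 3}  B3 = {0, 3, 4}
Tree: B1–B2, B2–B3

Each bag holds 3 vertices, so the decomposition has width 2, which upper-bounds the treewidth. For the lower bound, G contains the cycle 0–1–2–3–4–0, so G is not a forest; only forests have treewidth ≤ 1, hence tw(G) ≥ 2. Therefore the treewidth is 2.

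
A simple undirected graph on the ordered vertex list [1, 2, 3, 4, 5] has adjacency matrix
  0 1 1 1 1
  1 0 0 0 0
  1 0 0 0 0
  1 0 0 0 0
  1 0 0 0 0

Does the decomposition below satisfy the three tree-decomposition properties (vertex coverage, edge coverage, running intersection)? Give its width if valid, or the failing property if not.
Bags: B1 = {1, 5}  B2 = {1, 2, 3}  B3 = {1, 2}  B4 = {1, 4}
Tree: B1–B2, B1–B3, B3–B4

A tree decomposition must satisfy three properties: every vertex lies in some bag; for every edge, both endpoints lie together in some bag; and for every vertex, the bags containing it form a connected subtree. Here bags containing vertex 2 are not connected in the tree, so the decomposition is invalid.

No — bags containing vertex 2 are not connected in the tree.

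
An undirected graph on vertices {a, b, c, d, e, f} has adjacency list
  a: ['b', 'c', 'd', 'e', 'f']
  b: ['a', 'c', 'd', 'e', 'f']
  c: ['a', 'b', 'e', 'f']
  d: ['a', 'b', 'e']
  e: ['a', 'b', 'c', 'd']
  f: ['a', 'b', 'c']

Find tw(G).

A width-3 tree decomposition is:
Bags: B1 = {a, b, d, e}  B2 = {a, b, c, e}  B3 = {a, b, c, f}
Tree: B1–B2, B2–B3
The largest bag has 4 vertices, giving width 3; this decomposition certifies tw(G) ≤ 3. On the other hand G contains the 4-clique {a, b, d, e}. A clique must lie in a single bag of any decomposition, so no decomposition can have width below 3. Combining the bounds, tw(G) = 3.

3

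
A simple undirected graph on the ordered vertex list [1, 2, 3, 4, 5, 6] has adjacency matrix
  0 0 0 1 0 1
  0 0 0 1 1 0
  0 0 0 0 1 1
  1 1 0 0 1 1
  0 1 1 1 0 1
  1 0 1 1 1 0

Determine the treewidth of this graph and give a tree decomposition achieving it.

Every bag has size at most 3, so the width is 3 − 1 = 2 and tw(G) ≤ 2. On the other hand G contains the 3-clique {3, 5, 6}. A clique must lie in a single bag of any decomposition, so no decomposition can have width below 2. Therefore the treewidth is 2.

Treewidth 2.
One such decomposition:
Bags: B1 = {4, 5, 6}  B2 = {1, 4, 6}  B3 = {2, 4, 5}  B4 = {3, 5, 6}
Tree: B1–B2, B1–B3, B1–B4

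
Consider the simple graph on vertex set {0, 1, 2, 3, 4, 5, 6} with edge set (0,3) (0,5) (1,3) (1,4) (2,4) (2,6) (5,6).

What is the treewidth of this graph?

A width-2 tree decomposition is:
Bags: B1 = {2, 5, 6}  B2 = {0, 2, 5}  B3 = {0, 2, 3}  B4 = {1, 2, 3}  B5 = {1, 2, 4}
Tree: B1–B2, B2–B3, B3–B4, B4–B5
The largest bag has 3 vertices, giving width 2; this decomposition certifies tw(G) ≤ 2. For the lower bound, G contains the cycle 2–6–5–0–3–1–4–2, so G is not a forest; only forests have treewidth ≤ 1, hence tw(G) ≥ 2. Therefore the treewidth is 2.

2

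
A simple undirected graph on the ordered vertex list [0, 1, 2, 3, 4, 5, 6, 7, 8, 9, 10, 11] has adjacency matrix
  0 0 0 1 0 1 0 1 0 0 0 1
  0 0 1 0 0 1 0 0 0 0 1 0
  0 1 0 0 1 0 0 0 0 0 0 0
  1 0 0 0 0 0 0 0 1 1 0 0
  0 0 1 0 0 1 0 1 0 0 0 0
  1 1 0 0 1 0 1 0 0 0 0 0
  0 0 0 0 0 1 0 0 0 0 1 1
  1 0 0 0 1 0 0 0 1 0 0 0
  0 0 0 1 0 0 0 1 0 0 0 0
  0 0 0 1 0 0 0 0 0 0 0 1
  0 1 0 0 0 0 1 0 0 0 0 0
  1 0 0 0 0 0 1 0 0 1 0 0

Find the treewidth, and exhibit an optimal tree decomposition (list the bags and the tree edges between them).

Each bag holds 4 vertices, so the decomposition has width 3, which upper-bounds the treewidth. For the lower bound: the 4 vertex sets {3,8,9}, {11}, {0}, {4,5,6,7} are disjoint, each induces a connected subgraph, and every pair is joined by at least one edge of G. Contracting each set to a single vertex therefore yields K_{4} as a minor, and since treewidth is minor-monotone, tw(G) ≥ tw(K_{4}) = 3. Therefore the treewidth is 3.

Treewidth 3.
Bags: B1 = {3, 8, 9, 11}  B2 = {0, 3, 8, 11}  B3 = {0, 7, 8, 11}  B4 = {0, 6, 7, 11}  B5 = {0, 5, 6, 7}  B6 = {4, 5, 6, 7}  B7 = {4, 5, 6, 10}  B8 = {1, 4, 5, 10}  B9 = {1, 2, 4, 10}
Tree: B1–B2, B2–B3, B3–B4, B4–B5, B5–B6, B6–B7, B7–B8, B8–B9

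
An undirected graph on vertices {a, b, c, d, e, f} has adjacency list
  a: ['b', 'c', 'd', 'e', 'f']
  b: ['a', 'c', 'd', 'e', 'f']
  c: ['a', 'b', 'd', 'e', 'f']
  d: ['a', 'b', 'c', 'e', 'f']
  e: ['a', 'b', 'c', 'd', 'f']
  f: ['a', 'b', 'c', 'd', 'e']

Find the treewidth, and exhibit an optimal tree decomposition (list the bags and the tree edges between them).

Treewidth 5.
Bags: B1 = {a, b, c, d, e, f}
Tree: (single bag)

A single bag containing all 6 vertices is trivially a valid decomposition of width 5. Conversely, {a, b, c, d, e, f} is a clique of size 6, and the vertices of any clique must share a bag in every tree decomposition; so some bag has ≥ 6 vertices and tw(G) ≥ 5. Hence tw(G) = 5 exactly.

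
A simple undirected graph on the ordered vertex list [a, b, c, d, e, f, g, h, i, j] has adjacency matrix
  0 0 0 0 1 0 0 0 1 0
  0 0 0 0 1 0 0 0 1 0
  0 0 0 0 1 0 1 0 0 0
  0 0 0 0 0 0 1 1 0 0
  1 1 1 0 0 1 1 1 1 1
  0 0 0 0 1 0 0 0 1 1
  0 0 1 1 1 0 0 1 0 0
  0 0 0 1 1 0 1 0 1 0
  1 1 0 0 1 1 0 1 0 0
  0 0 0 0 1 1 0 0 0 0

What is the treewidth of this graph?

2

A width-2 tree decomposition is:
Bags: B1 = {e, g, h}  B2 = {e, h, i}  B3 = {e, f, i}  B4 = {e, f, j}  B5 = {d, g, h}  B6 = {b, e, i}  B7 = {a, e, i}  B8 = {c, e, g}
Tree: B1–B2, B2–B3, B3–B4, B1–B5, B2–B6, B6–B7, B1–B8
Every bag has size at most 3, so the width is 3 − 1 = 2 and tw(G) ≤ 2. On the other hand G contains the 3-clique {d, g, h}. A clique must lie in a single bag of any decomposition, so no decomposition can have width below 2. Hence tw(G) = 2 exactly.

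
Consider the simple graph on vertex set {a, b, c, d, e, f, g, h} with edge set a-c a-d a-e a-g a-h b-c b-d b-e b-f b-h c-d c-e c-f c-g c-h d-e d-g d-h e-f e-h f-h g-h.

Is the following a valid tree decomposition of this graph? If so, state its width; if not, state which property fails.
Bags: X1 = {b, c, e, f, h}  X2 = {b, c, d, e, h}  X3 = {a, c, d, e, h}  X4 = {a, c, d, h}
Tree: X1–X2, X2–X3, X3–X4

No — vertex g appears in no bag.

A tree decomposition must satisfy three properties: every vertex lies in some bag; for every edge, both endpoints lie together in some bag; and for every vertex, the bags containing it form a connected subtree. Here vertex g appears in no bag, so the decomposition is invalid.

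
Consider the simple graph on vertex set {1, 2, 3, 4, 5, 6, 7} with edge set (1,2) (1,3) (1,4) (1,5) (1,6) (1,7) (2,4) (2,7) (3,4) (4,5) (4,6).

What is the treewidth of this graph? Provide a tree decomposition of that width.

Treewidth 2.
Bags: B1 = {1, 2, 4}  B2 = {1, 4, 5}  B3 = {1, 2, 7}  B4 = {1, 3, 4}  B5 = {1, 4, 6}
Tree: B1–B2, B1–B3, B2–B4, B1–B5

The largest bag has 3 vertices, giving width 2; this decomposition certifies tw(G) ≤ 2. Conversely, {1, 2, 4} is a clique of size 3, and the vertices of any clique must share a bag in every tree decomposition; so some bag has ≥ 3 vertices and tw(G) ≥ 2. The upper and lower bounds meet at 2, so that is the treewidth.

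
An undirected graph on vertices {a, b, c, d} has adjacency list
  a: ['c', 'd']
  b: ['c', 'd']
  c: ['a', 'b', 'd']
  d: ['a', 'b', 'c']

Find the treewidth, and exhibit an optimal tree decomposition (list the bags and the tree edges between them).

Each bag holds 3 vertices, so the decomposition has width 2, which upper-bounds the treewidth. For the lower bound, the 3 vertices {a, c, d} are pairwise adjacent, and any tree decomposition puts a clique entirely inside one bag — forcing width ≥ 2. Therefore the treewidth is 2.

Treewidth 2.
One optimal decomposition is:
Bags: B1 = {b, c, d}  B2 = {a, c, d}
Tree: B1–B2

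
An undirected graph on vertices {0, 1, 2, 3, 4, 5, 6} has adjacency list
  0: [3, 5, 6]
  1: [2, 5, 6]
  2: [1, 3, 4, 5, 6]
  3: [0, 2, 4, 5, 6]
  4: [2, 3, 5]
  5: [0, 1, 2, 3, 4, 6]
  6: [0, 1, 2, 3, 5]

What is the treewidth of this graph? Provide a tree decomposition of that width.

Treewidth 3.
One optimal decomposition is:
Bags: B1 = {2, 3, 5, 6}  B2 = {2, 3, 4, 5}  B3 = {0, 3, 5, 6}  B4 = {1, 2, 5, 6}
Tree: B1–B2, B1–B3, B1–B4

Every bag has size at most 4, so the width is 4 − 1 = 3 and tw(G) ≤ 3. For the lower bound, the 4 vertices {0, 3, 5, 6} are pairwise adjacent, and any tree decomposition puts a clique entirely inside one bag — forcing width ≥ 3. The upper and lower bounds meet at 3, so that is the treewidth.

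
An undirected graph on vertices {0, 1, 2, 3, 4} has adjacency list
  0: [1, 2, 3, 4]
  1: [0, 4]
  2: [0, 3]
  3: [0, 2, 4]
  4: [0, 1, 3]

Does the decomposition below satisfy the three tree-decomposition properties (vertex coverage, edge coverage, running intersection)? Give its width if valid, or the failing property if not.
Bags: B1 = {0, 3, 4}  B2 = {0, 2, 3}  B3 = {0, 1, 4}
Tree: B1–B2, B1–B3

Vertex coverage: the bags together contain {0, 1, 2, 3, 4}, the full vertex set. Edge coverage: each edge of G has both endpoints in at least one bag. Running intersection: for every vertex, the bags containing it form a connected subtree. All three properties hold, so this is a valid tree decomposition of width max|bag| − 1 = 2, and hence tw(G) ≤ 2.

Yes; width 2.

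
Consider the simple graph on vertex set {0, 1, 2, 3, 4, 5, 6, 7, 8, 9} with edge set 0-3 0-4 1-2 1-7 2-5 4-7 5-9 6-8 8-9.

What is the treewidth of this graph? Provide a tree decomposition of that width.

Each bag holds 2 vertices, so the decomposition has width 1, which upper-bounds the treewidth. Since G has at least one edge (e.g. 6–8), it is not an edgeless graph, so tw(G) ≥ 1. Combining the bounds, tw(G) = 1.

Treewidth 1.
One optimal decomposition is:
Bags: B1 = {6, 8}  B2 = {8, 9}  B3 = {5, 9}  B4 = {2, 5}  B5 = {1, 2}  B6 = {1, 7}  B7 = {4, 7}  B8 = {0, 4}  B9 = {0, 3}
Tree: B1–B2, B2–B3, B3–B4, B4–B5, B5–B6, B6–B7, B7–B8, B8–B9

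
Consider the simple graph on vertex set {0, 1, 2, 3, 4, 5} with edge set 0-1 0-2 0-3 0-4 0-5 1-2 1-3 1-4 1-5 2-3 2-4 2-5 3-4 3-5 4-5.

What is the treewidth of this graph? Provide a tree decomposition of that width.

Treewidth 5.
One optimal decomposition is:
Bags: B1 = {0, 1, 2, 3, 4, 5}
Tree: (single bag)

With just one bag of size 6, the width is 6 − 1 = 5, so tw(G) ≤ 5. For the lower bound, the 6 vertices {0, 1, 2, 3, 4, 5} are pairwise adjacent, and any tree decomposition puts a clique entirely inside one bag — forcing width ≥ 5. Therefore the treewidth is 5.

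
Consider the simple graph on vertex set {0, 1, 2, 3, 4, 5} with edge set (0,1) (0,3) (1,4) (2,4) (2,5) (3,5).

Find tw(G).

A width-2 tree decomposition is:
Bags: B1 = {0, 1, 3}  B2 = {1, 3, 4}  B3 = {2, 3, 4}  B4 = {2, 3, 5}
Tree: B1–B2, B2–B3, B3–B4
The largest bag has 3 vertices, giving width 2; this decomposition certifies tw(G) ≤ 2. The edges 3–0–1–4–2–5–3 form a cycle, so G is not a tree and its treewidth is at least 2. Combining the bounds, tw(G) = 2.

2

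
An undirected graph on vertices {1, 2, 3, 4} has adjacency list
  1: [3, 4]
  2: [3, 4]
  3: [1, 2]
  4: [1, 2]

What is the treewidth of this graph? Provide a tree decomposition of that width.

Treewidth 2.
One optimal decomposition is:
Bags: B1 = {1, 3, 4}  B2 = {2, 3, 4}
Tree: B1–B2

The largest bag has 3 vertices, giving width 2; this decomposition certifies tw(G) ≤ 2. Since 3–1–4–2–3 is a cycle in G, G is not acyclic. Forests are exactly the graphs of treewidth ≤ 1, so tw(G) ≥ 2. Combining the bounds, tw(G) = 2.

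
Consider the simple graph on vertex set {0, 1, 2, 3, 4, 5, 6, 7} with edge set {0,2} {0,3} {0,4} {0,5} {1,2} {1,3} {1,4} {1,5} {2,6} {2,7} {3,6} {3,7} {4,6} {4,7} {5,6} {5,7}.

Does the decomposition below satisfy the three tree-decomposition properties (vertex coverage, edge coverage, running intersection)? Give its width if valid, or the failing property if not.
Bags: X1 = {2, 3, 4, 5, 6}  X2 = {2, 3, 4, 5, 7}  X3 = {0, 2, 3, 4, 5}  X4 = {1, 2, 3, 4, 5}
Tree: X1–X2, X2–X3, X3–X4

Checking the three conditions: (i) the bags cover all of {0, 1, 2, 3, 4, 5, 6, 7}; (ii) for each edge, some bag contains both endpoints; (iii) the bags containing any fixed vertex form a subtree. All hold, so the decomposition is valid with width 5 − 1 = 4.

Yes; width 4.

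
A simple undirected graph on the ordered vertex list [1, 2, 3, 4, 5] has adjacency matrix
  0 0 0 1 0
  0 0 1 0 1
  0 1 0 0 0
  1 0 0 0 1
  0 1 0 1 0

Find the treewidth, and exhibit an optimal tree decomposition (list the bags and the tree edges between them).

Every bag has size at most 2, so the width is 2 − 1 = 1 and tw(G) ≤ 1. G has an edge, so its treewidth is at least 1. Combining the bounds, tw(G) = 1.

Treewidth 1.
One such decomposition:
Bags: B1 = {2, 3}  B2 = {2, 5}  B3 = {4, 5}  B4 = {1, 4}
Tree: B1–B2, B2–B3, B3–B4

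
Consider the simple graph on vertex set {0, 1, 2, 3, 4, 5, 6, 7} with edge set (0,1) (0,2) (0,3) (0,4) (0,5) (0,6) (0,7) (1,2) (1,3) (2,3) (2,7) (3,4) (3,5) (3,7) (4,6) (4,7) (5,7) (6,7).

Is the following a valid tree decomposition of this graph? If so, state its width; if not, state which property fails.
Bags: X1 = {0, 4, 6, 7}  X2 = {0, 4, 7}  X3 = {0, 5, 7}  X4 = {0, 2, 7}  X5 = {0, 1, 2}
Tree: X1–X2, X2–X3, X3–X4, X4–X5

No — vertex 3 appears in no bag.

A tree decomposition must satisfy three properties: every vertex lies in some bag; for every edge, both endpoints lie together in some bag; and for every vertex, the bags containing it form a connected subtree. Here vertex 3 appears in no bag, so the decomposition is invalid.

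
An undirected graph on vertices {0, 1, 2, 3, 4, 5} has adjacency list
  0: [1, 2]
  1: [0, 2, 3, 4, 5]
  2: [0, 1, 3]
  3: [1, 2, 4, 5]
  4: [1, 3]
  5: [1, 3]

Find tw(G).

A width-2 tree decomposition is:
Bags: B1 = {1, 2, 3}  B2 = {1, 3, 5}  B3 = {0, 1, 2}  B4 = {1, 3, 4}
Tree: B1–B2, B1–B3, B1–B4
Each bag holds 3 vertices, so the decomposition has width 2, which upper-bounds the treewidth. On the other hand G contains the 3-clique {0, 1, 2}. A clique must lie in a single bag of any decomposition, so no decomposition can have width below 2. Therefore the treewidth is 2.

2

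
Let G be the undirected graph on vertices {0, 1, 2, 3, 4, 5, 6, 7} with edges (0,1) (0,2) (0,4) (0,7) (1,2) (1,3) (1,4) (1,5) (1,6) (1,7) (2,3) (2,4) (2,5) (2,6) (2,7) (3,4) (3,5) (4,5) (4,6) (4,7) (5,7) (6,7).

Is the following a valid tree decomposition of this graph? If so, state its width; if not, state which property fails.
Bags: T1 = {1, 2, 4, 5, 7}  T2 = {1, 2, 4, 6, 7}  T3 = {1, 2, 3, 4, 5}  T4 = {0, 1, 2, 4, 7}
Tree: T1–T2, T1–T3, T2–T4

Vertex coverage: the bags together contain {0, 1, 2, 3, 4, 5, 6, 7}, the full vertex set. Edge coverage: each edge of G has both endpoints in at least one bag. Running intersection: for every vertex, the bags containing it form a connected subtree. All three properties hold, so this is a valid tree decomposition of width max|bag| − 1 = 4, and hence tw(G) ≤ 4.

Yes; width 4.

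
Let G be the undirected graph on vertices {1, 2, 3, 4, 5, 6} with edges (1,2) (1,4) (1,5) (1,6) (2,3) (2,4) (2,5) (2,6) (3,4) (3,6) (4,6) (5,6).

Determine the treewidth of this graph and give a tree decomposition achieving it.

Treewidth 3.
Bags: B1 = {1, 2, 4, 6}  B2 = {2, 3, 4, 6}  B3 = {1, 2, 5, 6}
Tree: B1–B2, B1–B3

Every bag has size at most 4, so the width is 4 − 1 = 3 and tw(G) ≤ 3. For the lower bound, the 4 vertices {1, 2, 4, 6} are pairwise adjacent, and any tree decomposition puts a clique entirely inside one bag — forcing width ≥ 3. Therefore the treewidth is 3.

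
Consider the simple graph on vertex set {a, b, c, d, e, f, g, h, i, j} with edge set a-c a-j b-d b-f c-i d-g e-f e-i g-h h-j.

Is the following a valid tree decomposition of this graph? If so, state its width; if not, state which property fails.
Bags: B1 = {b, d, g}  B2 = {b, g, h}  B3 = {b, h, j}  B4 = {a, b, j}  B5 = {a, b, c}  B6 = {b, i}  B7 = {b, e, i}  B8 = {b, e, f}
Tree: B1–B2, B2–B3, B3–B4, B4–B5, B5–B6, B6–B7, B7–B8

No — edge (c,i) lies in no bag.

A tree decomposition must satisfy three properties: every vertex lies in some bag; for every edge, both endpoints lie together in some bag; and for every vertex, the bags containing it form a connected subtree. Here edge (c,i) lies in no bag, so the decomposition is invalid.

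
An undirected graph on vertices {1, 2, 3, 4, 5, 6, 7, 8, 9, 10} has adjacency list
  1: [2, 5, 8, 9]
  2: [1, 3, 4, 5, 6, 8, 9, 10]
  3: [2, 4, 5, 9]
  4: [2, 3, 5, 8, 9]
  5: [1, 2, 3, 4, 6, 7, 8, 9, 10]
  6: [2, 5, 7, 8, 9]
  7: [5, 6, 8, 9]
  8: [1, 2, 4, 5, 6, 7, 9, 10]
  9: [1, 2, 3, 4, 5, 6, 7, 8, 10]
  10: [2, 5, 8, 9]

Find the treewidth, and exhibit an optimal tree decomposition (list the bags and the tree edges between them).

The largest bag has 5 vertices, giving width 4; this decomposition certifies tw(G) ≤ 4. Conversely, {1, 2, 5, 8, 9} is a clique of size 5, and the vertices of any clique must share a bag in every tree decomposition; so some bag has ≥ 5 vertices and tw(G) ≥ 4. Combining the bounds, tw(G) = 4.

Treewidth 4.
Bags: B1 = {2, 4, 5, 8, 9}  B2 = {2, 5, 6, 8, 9}  B3 = {2, 3, 4, 5, 9}  B4 = {5, 6, 7, 8, 9}  B5 = {1, 2, 5, 8, 9}  B6 = {2, 5, 8, 9, 10}
Tree: B1–B2, B1–B3, B2–B4, B2–B5, B1–B6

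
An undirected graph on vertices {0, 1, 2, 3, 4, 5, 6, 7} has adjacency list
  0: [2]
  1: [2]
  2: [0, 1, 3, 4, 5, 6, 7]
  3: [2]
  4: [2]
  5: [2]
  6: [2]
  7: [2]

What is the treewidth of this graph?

1

A width-1 tree decomposition is:
Bags: B1 = {2, 6}  B2 = {2, 4}  B3 = {2, 5}  B4 = {0, 2}  B5 = {2, 7}  B6 = {1, 2}  B7 = {2, 3}
Tree: B1–B2, B2–B3, B1–B4, B4–B5, B3–B6, B3–B7
Every bag has size at most 2, so the width is 2 − 1 = 1 and tw(G) ≤ 1. Any graph with an edge has treewidth ≥ 1, and G has the edge 6–2. The upper and lower bounds meet at 1, so that is the treewidth.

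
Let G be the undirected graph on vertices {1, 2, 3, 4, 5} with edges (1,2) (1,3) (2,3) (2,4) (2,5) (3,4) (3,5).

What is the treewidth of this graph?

A width-2 tree decomposition is:
Bags: B1 = {2, 3, 5}  B2 = {2, 3, 4}  B3 = {1, 2, 3}
Tree: B1–B2, B1–B3
The largest bag has 3 vertices, giving width 2; this decomposition certifies tw(G) ≤ 2. For the lower bound, the 3 vertices {1, 2, 3} are pairwise adjacent, and any tree decomposition puts a clique entirely inside one bag — forcing width ≥ 2. The upper and lower bounds meet at 2, so that is the treewidth.

2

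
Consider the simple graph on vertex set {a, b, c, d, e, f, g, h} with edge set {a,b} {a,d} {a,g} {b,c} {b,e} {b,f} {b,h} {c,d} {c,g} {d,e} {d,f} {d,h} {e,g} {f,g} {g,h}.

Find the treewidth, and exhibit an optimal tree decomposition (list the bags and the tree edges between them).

Every bag has size at most 4, so the width is 4 − 1 = 3 and tw(G) ≤ 3. For the lower bound: the 4 vertex sets {d,e}, {b,c}, {g}, {f} are disjoint, each induces a connected subgraph, and every pair is joined by at least one edge of G. Contracting each set to a single vertex therefore yields K_{4} as a minor, and since treewidth is minor-monotone, tw(G) ≥ tw(K_{4}) = 3. Hence tw(G) = 3 exactly.

Treewidth 3.
One optimal decomposition is:
Bags: B1 = {b, d, e, g}  B2 = {b, c, d, g}  B3 = {b, d, f, g}  B4 = {b, d, g, h}  B5 = {a, b, d, g}
Tree: B1–B2, B2–B3, B3–B4, B4–B5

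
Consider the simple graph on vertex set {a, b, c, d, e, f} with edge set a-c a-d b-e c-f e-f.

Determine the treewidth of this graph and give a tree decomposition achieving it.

The largest bag has 2 vertices, giving width 1; this decomposition certifies tw(G) ≤ 1. Since G has at least one edge (e.g. d–a), it is not an edgeless graph, so tw(G) ≥ 1. The upper and lower bounds meet at 1, so that is the treewidth.

Treewidth 1.
One optimal decomposition is:
Bags: B1 = {a, d}  B2 = {a, c}  B3 = {c, f}  B4 = {e, f}  B5 = {b, e}
Tree: B1–B2, B2–B3, B3–B4, B4–B5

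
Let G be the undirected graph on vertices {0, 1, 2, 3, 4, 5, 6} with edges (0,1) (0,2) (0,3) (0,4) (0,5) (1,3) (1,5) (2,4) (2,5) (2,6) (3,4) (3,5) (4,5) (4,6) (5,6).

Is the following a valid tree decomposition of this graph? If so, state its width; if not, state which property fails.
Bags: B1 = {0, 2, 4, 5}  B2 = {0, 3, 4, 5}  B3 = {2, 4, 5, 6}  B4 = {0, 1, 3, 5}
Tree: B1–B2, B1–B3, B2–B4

Yes; width 3.

Checking the three conditions: (i) the bags cover all of {0, 1, 2, 3, 4, 5, 6}; (ii) for each edge, some bag contains both endpoints; (iii) the bags containing any fixed vertex form a subtree. All hold, so the decomposition is valid with width 4 − 1 = 3.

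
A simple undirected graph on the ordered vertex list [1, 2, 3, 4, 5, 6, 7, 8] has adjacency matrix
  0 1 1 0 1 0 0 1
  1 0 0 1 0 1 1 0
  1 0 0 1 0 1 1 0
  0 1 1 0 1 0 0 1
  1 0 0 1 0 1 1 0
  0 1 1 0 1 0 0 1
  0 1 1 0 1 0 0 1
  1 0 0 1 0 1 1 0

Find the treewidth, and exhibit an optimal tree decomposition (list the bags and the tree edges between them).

Each bag holds 5 vertices, so the decomposition has width 4, which upper-bounds the treewidth. For the lower bound: the 5 vertex sets {2,7}, {1,3}, {4,5}, {8}, {6} are disjoint, each induces a connected subgraph, and every pair is joined by at least one edge of G. Contracting each set to a single vertex therefore yields K_{5} as a minor, and since treewidth is minor-monotone, tw(G) ≥ tw(K_{5}) = 4. Hence tw(G) = 4 exactly.

Treewidth 4.
One optimal decomposition is:
Bags: B1 = {2, 3, 5, 7, 8}  B2 = {1, 2, 3, 5, 8}  B3 = {2, 3, 4, 5, 8}  B4 = {2, 3, 5, 6, 8}
Tree: B1–B2, B2–B3, B3–B4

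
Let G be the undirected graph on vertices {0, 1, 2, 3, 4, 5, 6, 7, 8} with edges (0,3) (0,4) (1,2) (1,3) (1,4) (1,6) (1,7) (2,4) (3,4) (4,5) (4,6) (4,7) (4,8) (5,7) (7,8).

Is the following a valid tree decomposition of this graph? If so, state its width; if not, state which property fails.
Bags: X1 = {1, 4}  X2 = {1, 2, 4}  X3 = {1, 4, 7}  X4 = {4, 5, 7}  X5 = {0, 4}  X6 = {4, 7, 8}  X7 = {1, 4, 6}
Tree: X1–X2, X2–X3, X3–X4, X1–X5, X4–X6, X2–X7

A tree decomposition must satisfy three properties: every vertex lies in some bag; for every edge, both endpoints lie together in some bag; and for every vertex, the bags containing it form a connected subtree. Here vertex 3 appears in no bag, so the decomposition is invalid.

No — vertex 3 appears in no bag.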